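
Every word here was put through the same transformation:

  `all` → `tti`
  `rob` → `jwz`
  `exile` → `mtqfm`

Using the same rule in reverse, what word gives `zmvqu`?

The word is reversed, then every letter is shifted forward by 8.
Decoding zmvqu: shift back: z−8=r, m−8=e, v−8=n, q−8=i, u−8=m → renim; then reverse → miner.

miner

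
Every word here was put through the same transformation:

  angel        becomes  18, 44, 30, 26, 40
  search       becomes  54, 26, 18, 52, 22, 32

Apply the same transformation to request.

52, 26, 50, 58, 26, 54, 56

With a=1..z=26, the number is 2·pos + 16.
For request: r=18→52, e=5→26, q=17→50, u=21→58, e=5→26, s=19→54, t=20→56.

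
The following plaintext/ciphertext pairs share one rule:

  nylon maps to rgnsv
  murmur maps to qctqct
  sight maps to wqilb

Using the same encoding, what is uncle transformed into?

yvepm

It's a Vigenère-style cipher with numeric key [4,8,2]: position i shifts by key[i mod 3].
For uncle: u+4=y, n+8=v, c+2=e, l+4=p, e+8=m.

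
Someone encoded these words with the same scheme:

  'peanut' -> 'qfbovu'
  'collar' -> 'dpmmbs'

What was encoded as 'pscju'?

orbit

Every letter moves 1 place later in the alphabet, wrapping around z→a.
Reversing it on pscju: p−1=o, s−1=r, c−1=b, j−1=i, u−1=t.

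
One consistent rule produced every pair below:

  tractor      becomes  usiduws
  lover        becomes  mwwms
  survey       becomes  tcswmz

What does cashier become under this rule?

The shift depends on letter class: consonant t→u is +1, but vowel a→i is +8. Vowels shift forward by 8 and consonants shift forward by 1.
On cashier: c(cons)+1=d, a(vowel)+8=i, s(cons)+1=t, h(cons)+1=i, i(vowel)+8=q, e(vowel)+8=m, r(cons)+1=s.

ditiqms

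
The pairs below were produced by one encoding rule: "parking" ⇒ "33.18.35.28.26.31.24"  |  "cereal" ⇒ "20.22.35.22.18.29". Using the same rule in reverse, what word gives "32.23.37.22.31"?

The number is (letter's place in the alphabet, a=1) + 17.
Undoing it on 32.23.37.22.31: 32→(32−17)÷1=15=o, 23→(23−17)÷1=6=f, 37→(37−17)÷1=20=t, 22→(22−17)÷1=5=e, 31→(31−17)÷1=14=n.

often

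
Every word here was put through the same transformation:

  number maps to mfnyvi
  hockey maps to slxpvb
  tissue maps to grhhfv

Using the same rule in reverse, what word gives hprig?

Each pair mirrors across the alphabet (n↔m, u↔f, m↔n): positions sum to 25. Each letter is replaced by its mirror in the alphabet: a↔z, b↔y, c↔x, and so on (the Atbash cipher).
Decoding hprig: h↔s, p↔k, r↔i, i↔r, g↔t.

skirt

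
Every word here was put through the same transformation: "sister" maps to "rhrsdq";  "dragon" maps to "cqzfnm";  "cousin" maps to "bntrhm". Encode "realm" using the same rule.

qdzkl

This is a Caesar cipher with shift 25.
On realm: r+25=q, e+25=d, a+25=z, l+25=k, m+25=l.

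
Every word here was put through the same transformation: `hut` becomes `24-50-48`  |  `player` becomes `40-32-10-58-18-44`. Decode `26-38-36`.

ion

h(#8)→24 and u(#21)→50: differences scale by 2, so n = 2·pos + 8. With a=1..z=26, the number is 2·pos + 8.
Decoding 26-38-36: 26→(26−8)÷2=9=i, 38→(38−8)÷2=15=o, 36→(36−8)÷2=14=n.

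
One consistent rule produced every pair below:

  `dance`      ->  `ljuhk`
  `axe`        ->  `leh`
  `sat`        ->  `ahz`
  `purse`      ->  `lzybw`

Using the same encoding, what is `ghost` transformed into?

azvon

The output letters match the input read backwards, each shifted +7: dance reversed is ecnad. The word is reversed, then every letter is shifted forward by 7.
On ghost: reverse → tsohg; then shift: t+7=a, s+7=z, o+7=v, h+7=o, g+7=n.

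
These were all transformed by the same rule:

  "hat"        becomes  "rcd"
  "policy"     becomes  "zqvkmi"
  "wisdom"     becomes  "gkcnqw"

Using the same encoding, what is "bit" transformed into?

lkd

The shift depends on letter class: consonant h→r is +10, but vowel a→c is +2. Vowels shift forward by 2 and consonants shift forward by 10.
On bit: b(cons)+10=l, i(vowel)+2=k, t(cons)+10=d.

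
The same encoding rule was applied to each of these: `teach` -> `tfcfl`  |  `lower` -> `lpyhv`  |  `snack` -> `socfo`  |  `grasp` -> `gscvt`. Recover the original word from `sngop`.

smell

Letter i (0-indexed) is shifted by i+0, so successive shifts are 0, 1, 2, ….
Reversing it on sngop: s−0=s, n−1=m, g−2=e, o−3=l, p−4=l.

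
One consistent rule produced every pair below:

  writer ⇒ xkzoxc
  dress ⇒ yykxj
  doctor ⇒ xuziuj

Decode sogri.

The output letters match the input read backwards, each shifted +6: writer reversed is retirw. Two steps: reverse the string, then apply a Caesar shift of +6.
Decoding sogri: shift back: s−6=m, o−6=i, g−6=a, r−6=l, i−6=c → mialc; then reverse → claim.

claim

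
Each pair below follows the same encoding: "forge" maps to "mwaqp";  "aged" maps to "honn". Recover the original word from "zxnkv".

In forge: f→m is +7, o→w is +8, r→a is +9, g→q is +10 — the shift increases by 1 each position. Each letter shifts forward by (position + 7), i.e. 7, 8, 9, … — the shift grows by one for each successive letter.
Decoding zxnkv: z−7=s, x−8=p, n−9=e, k−10=a, v−11=k.

speak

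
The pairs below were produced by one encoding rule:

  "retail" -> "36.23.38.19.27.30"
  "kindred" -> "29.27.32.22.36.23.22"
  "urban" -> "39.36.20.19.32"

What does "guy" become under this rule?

Each letter is replaced by its alphabet position (a=1..z=26) + 18.
For guy: g=7→25, u=21→39, y=25→43.

25.39.43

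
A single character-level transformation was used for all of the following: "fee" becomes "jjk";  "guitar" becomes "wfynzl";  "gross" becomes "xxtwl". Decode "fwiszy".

The output letters match the input read backwards, each shifted +5: fee reversed is eef. The word is reversed, then every letter is shifted forward by 5.
Decoding fwiszy: shift back: f−5=a, w−5=r, i−5=d, s−5=n, z−5=u, y−5=t → ardnut; then reverse → tundra.

tundra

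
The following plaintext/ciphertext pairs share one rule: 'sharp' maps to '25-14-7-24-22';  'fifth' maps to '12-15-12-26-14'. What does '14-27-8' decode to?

hub

s is letter #19 and maps to 25: an offset of 6. The number is (letter's place in the alphabet, a=1) + 6.
Decoding 14-27-8: 14→(14−6)÷1=8=h, 27→(27−6)÷1=21=u, 8→(8−6)÷1=2=b.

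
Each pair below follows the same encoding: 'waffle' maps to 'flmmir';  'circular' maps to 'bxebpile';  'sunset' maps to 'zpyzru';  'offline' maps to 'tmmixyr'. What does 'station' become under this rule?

w(22)→f(5) and a(0)→l(11) fit y≡21x+11 (mod 26); the inverse of 21 mod 26 is 5. Each letter's alphabet position (a=0..z=25) is mapped through 21·x+11 mod 26 — an affine cipher.
On station: s(18)→21·18+11≡25=z; t(19)→21·19+11≡20=u; a(0)→21·0+11≡11=l; t(19)→21·19+11≡20=u; i(8)→21·8+11≡23=x; o(14)→21·14+11≡19=t; n(13)→21·13+11≡24=y (all mod 26).

zuluxty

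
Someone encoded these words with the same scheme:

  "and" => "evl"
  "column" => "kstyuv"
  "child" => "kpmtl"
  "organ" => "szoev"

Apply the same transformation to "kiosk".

smsas

Vowels shift forward by 4 and consonants shift forward by 8.
Applying it to kiosk: k(cons)+8=s, i(vowel)+4=m, o(vowel)+4=s, s(cons)+8=a, k(cons)+8=s.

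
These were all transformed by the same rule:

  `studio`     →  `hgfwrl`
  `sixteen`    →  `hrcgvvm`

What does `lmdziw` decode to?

onward

Each pair mirrors across the alphabet (s↔h, t↔g, u↔f): positions sum to 25. This is the alphabet-reversal cipher (Atbash): a becomes z, b becomes y, etc.
Decoding lmdziw: l↔o, m↔n, d↔w, z↔a, i↔r, w↔d.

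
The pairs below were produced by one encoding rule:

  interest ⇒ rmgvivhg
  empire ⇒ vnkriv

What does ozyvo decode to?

Each pair mirrors across the alphabet (i↔r, n↔m, t↔g): positions sum to 25. This is the alphabet-reversal cipher (Atbash): a becomes z, b becomes y, etc.
Reversing it on ozyvo: o↔l, z↔a, y↔b, v↔e, o↔l.

label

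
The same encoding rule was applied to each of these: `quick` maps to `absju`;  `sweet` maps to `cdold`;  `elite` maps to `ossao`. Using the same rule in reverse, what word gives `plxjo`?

A repeating key of period 2 is used — shifts +10, +7 over and over.
Reversing it on plxjo: p−10=f, l−7=e, x−10=n, j−7=c, o−10=e.

fence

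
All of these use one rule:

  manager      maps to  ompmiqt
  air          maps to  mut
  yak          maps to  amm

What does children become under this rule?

ejunftqp

Vowels shift forward by 12 and consonants shift forward by 2.
Applying it to children: c(cons)+2=e, h(cons)+2=j, i(vowel)+12=u, l(cons)+2=n, d(cons)+2=f, r(cons)+2=t, e(vowel)+12=q, n(cons)+2=p.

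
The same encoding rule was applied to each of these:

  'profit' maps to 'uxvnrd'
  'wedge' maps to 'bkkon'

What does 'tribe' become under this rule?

In profit: p→u is +5, r→x is +6, o→v is +7, f→n is +8 — the shift increases by 1 each position. Each letter shifts forward by (position + 5), i.e. 5, 6, 7, … — the shift grows by one for each successive letter.
For tribe: t+5=y, r+6=x, i+7=p, b+8=j, e+9=n.

yxpjn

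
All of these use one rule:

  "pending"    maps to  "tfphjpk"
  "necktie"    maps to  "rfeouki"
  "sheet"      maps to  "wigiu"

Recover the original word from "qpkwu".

moist

Shifts by position in pending: pos 0: p→t (+4), pos 1: e→f (+1), pos 2: n→p (+2), pos 3: d→h (+4), pos 4: i→j (+1), pos 5: n→p (+2) — repeating every 3. A repeating key of period 3 is used — shifts +4, +1, +2 over and over.
Undoing it on qpkwu: q−4=m, p−1=o, k−2=i, w−4=s, u−1=t.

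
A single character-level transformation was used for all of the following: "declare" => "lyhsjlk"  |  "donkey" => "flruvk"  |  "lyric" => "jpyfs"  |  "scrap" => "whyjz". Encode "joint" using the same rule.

The output letters match the input read backwards, each shifted +7: declare reversed is eralced. The word is reversed, then every letter is shifted forward by 7.
On joint: reverse → tnioj; then shift: t+7=a, n+7=u, i+7=p, o+7=v, j+7=q.

aupvq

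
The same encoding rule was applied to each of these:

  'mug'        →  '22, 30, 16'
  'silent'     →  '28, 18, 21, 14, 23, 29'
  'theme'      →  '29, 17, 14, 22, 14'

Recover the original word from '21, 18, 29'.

m is letter #13 and maps to 22: an offset of 9. Each letter is replaced by its alphabet position (a=1..z=26) + 9.
Reversing it on 21, 18, 29: 21→(21−9)÷1=12=l, 18→(18−9)÷1=9=i, 29→(29−9)÷1=20=t.

lit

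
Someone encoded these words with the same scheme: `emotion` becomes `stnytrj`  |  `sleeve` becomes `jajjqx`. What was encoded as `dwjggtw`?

The output letters match the input read backwards, each shifted +5: emotion reversed is noitome. Two steps: reverse the string, then apply a Caesar shift of +5.
Undoing it on dwjggtw: shift back: d−5=y, w−5=r, j−5=e, g−5=b, g−5=b, t−5=o, w−5=r → yrebbor; then reverse → robbery.

robbery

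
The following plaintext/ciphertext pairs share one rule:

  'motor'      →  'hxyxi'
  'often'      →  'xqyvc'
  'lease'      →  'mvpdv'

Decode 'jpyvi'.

m(12)→h(7) and o(14)→x(23) fit y≡21x+15 (mod 26); the inverse of 21 mod 26 is 5. Treating letters as 0–25, the rule is x ↦ 21x + 15 (mod 26).
Reversing it on jpyvi: j(9)→5·(9−15)≡22=w; p(15)→5·(15−15)≡0=a; y(24)→5·(24−15)≡19=t; v(21)→5·(21−15)≡4=e; i(8)→5·(8−15)≡17=r (all mod 26).

water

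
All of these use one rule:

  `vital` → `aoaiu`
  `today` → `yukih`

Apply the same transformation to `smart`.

xshzc

In vital: v→a is +5, i→o is +6, t→a is +7, a→i is +8 — the shift increases by 1 each position. Letter i (0-indexed) is shifted by i+5, so successive shifts are 5, 6, 7, ….
For smart: s+5=x, m+6=s, a+7=h, r+8=z, t+9=c.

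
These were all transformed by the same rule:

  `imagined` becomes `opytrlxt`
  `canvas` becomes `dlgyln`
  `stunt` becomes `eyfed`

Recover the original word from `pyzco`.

The output letters match the input read backwards, each shifted +11: imagined reversed is denigami. Read the word backwards and shift each letter +11.
Decoding pyzco: shift back: p−11=e, y−11=n, z−11=o, c−11=r, o−11=d → enord; then reverse → drone.

drone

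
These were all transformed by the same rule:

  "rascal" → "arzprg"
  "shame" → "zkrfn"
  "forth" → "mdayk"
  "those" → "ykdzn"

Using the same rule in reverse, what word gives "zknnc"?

Treating letters as 0–25, the rule is x ↦ 25x + 17 (mod 26).
Reversing it on zknnc: z(25)→25·(25−17)≡18=s; k(10)→25·(10−17)≡7=h; n(13)→25·(13−17)≡4=e; n(13)→25·(13−17)≡4=e; c(2)→25·(2−17)≡15=p (all mod 26).

sheep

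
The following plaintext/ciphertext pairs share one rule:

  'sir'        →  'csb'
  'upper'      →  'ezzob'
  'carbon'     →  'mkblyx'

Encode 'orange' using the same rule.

ybkxqo

Compare letters: s→c is +10, i→s is +10, r→b is +10 — a constant shift. It's a constant shift of +10 (ROT10).
On orange: o+10=y, r+10=b, a+10=k, n+10=x, g+10=q, e+10=o.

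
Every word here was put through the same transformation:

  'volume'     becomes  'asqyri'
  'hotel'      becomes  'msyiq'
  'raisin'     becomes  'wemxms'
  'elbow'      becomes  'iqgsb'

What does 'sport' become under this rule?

xuswy

Vowels shift forward by 4 and consonants shift forward by 5.
Applying it to sport: s(cons)+5=x, p(cons)+5=u, o(vowel)+4=s, r(cons)+5=w, t(cons)+5=y.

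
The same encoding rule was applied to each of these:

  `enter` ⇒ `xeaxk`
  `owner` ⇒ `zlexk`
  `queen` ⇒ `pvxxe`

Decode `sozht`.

e(4)→x(23) and n(13)→e(4) fit y≡21x+17 (mod 26); the inverse of 21 mod 26 is 5. This is an affine cipher: with a=0,…,z=25, each position x becomes (21x+17) mod 26.
Undoing it on sozht: s(18)→5·(18−17)≡5=f; o(14)→5·(14−17)≡11=l; z(25)→5·(25−17)≡14=o; h(7)→5·(7−17)≡2=c; t(19)→5·(19−17)≡10=k (all mod 26).

flock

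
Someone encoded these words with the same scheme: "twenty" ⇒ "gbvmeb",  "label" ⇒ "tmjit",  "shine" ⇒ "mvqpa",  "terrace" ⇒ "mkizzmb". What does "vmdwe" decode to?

The output letters match the input read backwards, each shifted +8: twenty reversed is ytnewt. Two steps: reverse the string, then apply a Caesar shift of +8.
Decoding vmdwe: shift back: v−8=n, m−8=e, d−8=v, w−8=o, e−8=w → nevow; then reverse → woven.

woven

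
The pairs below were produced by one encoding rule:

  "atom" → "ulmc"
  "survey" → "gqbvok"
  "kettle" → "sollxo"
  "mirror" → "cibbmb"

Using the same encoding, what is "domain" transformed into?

This is an affine cipher: with a=0,…,z=25, each position x becomes (5x+20) mod 26.
Applying it to domain: d(3)→5·3+20≡9=j; o(14)→5·14+20≡12=m; m(12)→5·12+20≡2=c; a(0)→5·0+20≡20=u; i(8)→5·8+20≡8=i; n(13)→5·13+20≡7=h (all mod 26).

jmcuih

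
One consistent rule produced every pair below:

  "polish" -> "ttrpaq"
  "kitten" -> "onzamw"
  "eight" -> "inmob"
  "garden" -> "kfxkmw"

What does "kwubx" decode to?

group

Each letter shifts forward by (position + 4), i.e. 4, 5, 6, … — the shift grows by one for each successive letter.
Undoing it on kwubx: k−4=g, w−5=r, u−6=o, b−7=u, x−8=p.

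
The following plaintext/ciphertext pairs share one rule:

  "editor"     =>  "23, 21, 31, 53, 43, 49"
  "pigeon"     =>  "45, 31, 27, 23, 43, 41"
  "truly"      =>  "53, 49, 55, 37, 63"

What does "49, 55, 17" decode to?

rub

Each letter becomes 2×(its alphabet position, a=1..z=26) + 13.
Undoing it on 49, 55, 17: 49→(49−13)÷2=18=r, 55→(55−13)÷2=21=u, 17→(17−13)÷2=2=b.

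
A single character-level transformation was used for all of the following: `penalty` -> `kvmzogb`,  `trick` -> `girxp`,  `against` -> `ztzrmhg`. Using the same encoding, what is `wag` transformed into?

This is the alphabet-reversal cipher (Atbash): a becomes z, b becomes y, etc.
For wag: w↔d, a↔z, g↔t.

dzt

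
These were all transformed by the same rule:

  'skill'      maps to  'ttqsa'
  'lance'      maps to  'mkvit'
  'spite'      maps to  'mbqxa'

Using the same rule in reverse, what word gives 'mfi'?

Two steps: reverse the string, then apply a Caesar shift of +8.
Undoing it on mfi: shift back: m−8=e, f−8=x, i−8=a → exa; then reverse → axe.

axe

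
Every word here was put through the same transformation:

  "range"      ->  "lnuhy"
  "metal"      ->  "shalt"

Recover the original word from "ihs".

The output letters match the input read backwards, each shifted +7: range reversed is egnar. The word is reversed, then every letter is shifted forward by 7.
Reversing it on ihs: shift back: i−7=b, h−7=a, s−7=l → bal; then reverse → lab.

lab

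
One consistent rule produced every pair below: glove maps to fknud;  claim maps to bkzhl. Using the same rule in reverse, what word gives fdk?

Every letter moves 25 places later in the alphabet, wrapping around z→a.
Reversing it on fdk: f−25=g, d−25=e, k−25=l.

gel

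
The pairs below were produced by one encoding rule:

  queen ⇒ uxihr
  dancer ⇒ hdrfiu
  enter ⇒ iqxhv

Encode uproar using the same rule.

ysvreu

Shifts by position in queen: pos 0: q→u (+4), pos 1: u→x (+3), pos 2: e→i (+4), pos 3: e→h (+3) — repeating every 2. The shifts repeat in a cycle of length 2: positions 0,1,… shift by +4, +3, then the pattern repeats.
Applying it to uproar: u+4=y, p+3=s, r+4=v, o+3=r, a+4=e, r+3=u.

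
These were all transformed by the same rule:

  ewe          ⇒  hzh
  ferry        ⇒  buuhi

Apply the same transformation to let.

who

The output letters match the input read backwards, each shifted +3: ewe reversed is ewe. Read the word backwards and shift each letter +3.
Applying it to let: reverse → tel; then shift: t+3=w, e+3=h, l+3=o.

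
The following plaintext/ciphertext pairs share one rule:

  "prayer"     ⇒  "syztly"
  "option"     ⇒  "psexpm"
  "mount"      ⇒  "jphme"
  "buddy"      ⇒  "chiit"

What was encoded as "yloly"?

refer

p(15)→s(18) and r(17)→y(24) fit y≡3x+25 (mod 26); the inverse of 3 mod 26 is 9. Each letter's alphabet position (a=0..z=25) is mapped through 3·x+25 mod 26 — an affine cipher.
Decoding yloly: y(24)→9·(24−25)≡17=r; l(11)→9·(11−25)≡4=e; o(14)→9·(14−25)≡5=f; l(11)→9·(11−25)≡4=e; y(24)→9·(24−25)≡17=r (all mod 26).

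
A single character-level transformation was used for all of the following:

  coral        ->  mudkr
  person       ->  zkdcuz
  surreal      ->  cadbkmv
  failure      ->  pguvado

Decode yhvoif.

Shifts by position in coral: pos 0: c→m (+10), pos 1: o→u (+6), pos 2: r→d (+12), pos 3: a→k (+10), pos 4: l→r (+6) — repeating every 3. It's a Vigenère-style cipher with numeric key [10,6,12]: position i shifts by key[i mod 3].
Undoing it on yhvoif: y−10=o, h−6=b, v−12=j, o−10=e, i−6=c, f−12=t.

object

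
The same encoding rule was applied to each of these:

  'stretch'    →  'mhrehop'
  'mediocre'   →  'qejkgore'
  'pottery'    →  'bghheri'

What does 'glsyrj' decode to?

s(18)→m(12) and t(19)→h(7) fit y≡21x+24 (mod 26); the inverse of 21 mod 26 is 5. Treating letters as 0–25, the rule is x ↦ 21x + 24 (mod 26).
Reversing it on glsyrj: g(6)→5·(6−24)≡14=o; l(11)→5·(11−24)≡13=n; s(18)→5·(18−24)≡22=w; y(24)→5·(24−24)≡0=a; r(17)→5·(17−24)≡17=r; j(9)→5·(9−24)≡3=d (all mod 26).

onward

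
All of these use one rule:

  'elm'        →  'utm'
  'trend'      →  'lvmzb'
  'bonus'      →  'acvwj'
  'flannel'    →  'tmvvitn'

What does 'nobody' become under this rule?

The output letters match the input read backwards, each shifted +8: elm reversed is mle. The word is reversed, then every letter is shifted forward by 8.
Applying it to nobody: reverse → ydobon; then shift: y+8=g, d+8=l, o+8=w, b+8=j, o+8=w, n+8=v.

glwjwv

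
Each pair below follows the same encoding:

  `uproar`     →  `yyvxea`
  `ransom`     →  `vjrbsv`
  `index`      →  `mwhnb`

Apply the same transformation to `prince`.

tamwgn

It's a Vigenère-style cipher with numeric key [4,9]: position i shifts by key[i mod 2].
For prince: p+4=t, r+9=a, i+4=m, n+9=w, c+4=g, e+9=n.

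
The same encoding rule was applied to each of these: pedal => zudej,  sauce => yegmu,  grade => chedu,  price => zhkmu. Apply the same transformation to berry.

vuhhw

This is an affine cipher: with a=0,…,z=25, each position x becomes (17x+4) mod 26.
On berry: b(1)→17·1+4≡21=v; e(4)→17·4+4≡20=u; r(17)→17·17+4≡7=h; r(17)→17·17+4≡7=h; y(24)→17·24+4≡22=w (all mod 26).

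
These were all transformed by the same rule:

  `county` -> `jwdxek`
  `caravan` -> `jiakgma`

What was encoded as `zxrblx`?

In county: c→j is +7, o→w is +8, u→d is +9, n→x is +10 — the shift increases by 1 each position. The shift increases by 1 at each position, starting from +7: 7, 8, 9, ….
Reversing it on zxrblx: z−7=s, x−8=p, r−9=i, b−10=r, l−11=a, x−12=l.

spiral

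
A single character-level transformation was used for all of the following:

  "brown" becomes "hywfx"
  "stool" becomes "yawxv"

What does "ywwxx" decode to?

spoon

Each letter shifts forward by (position + 6), i.e. 6, 7, 8, … — the shift grows by one for each successive letter.
Reversing it on ywwxx: y−6=s, w−7=p, w−8=o, x−9=o, x−10=n.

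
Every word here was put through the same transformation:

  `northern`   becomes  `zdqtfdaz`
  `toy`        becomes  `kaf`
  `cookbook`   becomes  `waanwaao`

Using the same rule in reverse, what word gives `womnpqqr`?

feedback

The output letters match the input read backwards, each shifted +12: northern reversed is nrehtron. Read the word backwards and shift each letter +12.
Reversing it on womnpqqr: shift back: w−12=k, o−12=c, m−12=a, n−12=b, p−12=d, q−12=e, q−12=e, r−12=f → kcabdeef; then reverse → feedback.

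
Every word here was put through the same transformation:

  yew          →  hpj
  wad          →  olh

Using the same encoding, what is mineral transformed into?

wlcpytx

The output letters match the input read backwards, each shifted +11: yew reversed is wey. Read the word backwards and shift each letter +11.
Applying it to mineral: reverse → larenim; then shift: l+11=w, a+11=l, r+11=c, e+11=p, n+11=y, i+11=t, m+11=x.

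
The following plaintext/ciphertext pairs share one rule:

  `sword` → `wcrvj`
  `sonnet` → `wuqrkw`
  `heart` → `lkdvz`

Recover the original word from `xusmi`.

topic

Shifts by position in sword: pos 0: s→w (+4), pos 1: w→c (+6), pos 2: o→r (+3), pos 3: r→v (+4), pos 4: d→j (+6) — repeating every 3. A repeating key of period 3 is used — shifts +4, +6, +3 over and over.
Decoding xusmi: x−4=t, u−6=o, s−3=p, m−4=i, i−6=c.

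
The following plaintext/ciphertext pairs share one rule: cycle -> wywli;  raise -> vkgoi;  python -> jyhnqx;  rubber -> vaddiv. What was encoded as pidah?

debut

This is an affine cipher: with a=0,…,z=25, each position x becomes (19x+10) mod 26.
Reversing it on pidah: p(15)→11·(15−10)≡3=d; i(8)→11·(8−10)≡4=e; d(3)→11·(3−10)≡1=b; a(0)→11·(0−10)≡20=u; h(7)→11·(7−10)≡19=t (all mod 26).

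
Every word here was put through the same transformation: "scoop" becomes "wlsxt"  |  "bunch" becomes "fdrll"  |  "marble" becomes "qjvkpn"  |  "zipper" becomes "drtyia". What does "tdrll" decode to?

It's a Vigenère-style cipher with numeric key [4,9]: position i shifts by key[i mod 2].
Undoing it on tdrll: t−4=p, d−9=u, r−4=n, l−9=c, l−4=h.

punch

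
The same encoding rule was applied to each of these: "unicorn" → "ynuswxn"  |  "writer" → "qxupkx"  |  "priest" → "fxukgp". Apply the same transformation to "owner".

u(20)→y(24) and n(13)→n(13) fit y≡9x+0 (mod 26); the inverse of 9 mod 26 is 3. This is an affine cipher: with a=0,…,z=25, each position x becomes (9x+0) mod 26.
On owner: o(14)→9·14+0≡22=w; w(22)→9·22+0≡16=q; n(13)→9·13+0≡13=n; e(4)→9·4+0≡10=k; r(17)→9·17+0≡23=x (all mod 26).

wqnkx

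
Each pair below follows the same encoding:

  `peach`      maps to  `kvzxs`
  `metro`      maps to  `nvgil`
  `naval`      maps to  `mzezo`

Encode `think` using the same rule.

Each pair mirrors across the alphabet (p↔k, e↔v, a↔z): positions sum to 25. Letters are reflected about the middle of the alphabet (position → 25−position): Atbash.
Applying it to think: t↔g, h↔s, i↔r, n↔m, k↔p.

gsrmp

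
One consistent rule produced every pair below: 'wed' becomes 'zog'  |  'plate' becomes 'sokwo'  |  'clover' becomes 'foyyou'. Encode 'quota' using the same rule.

Vowels shift forward by 10 and consonants shift forward by 3.
On quota: q(cons)+3=t, u(vowel)+10=e, o(vowel)+10=y, t(cons)+3=w, a(vowel)+10=k.

teywk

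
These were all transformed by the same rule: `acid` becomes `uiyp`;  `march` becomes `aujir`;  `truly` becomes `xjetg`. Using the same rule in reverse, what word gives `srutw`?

whale

a(0)→u(20) and c(2)→i(8) fit y≡7x+20 (mod 26); the inverse of 7 mod 26 is 15. This is an affine cipher: with a=0,…,z=25, each position x becomes (7x+20) mod 26.
Decoding srutw: s(18)→15·(18−20)≡22=w; r(17)→15·(17−20)≡7=h; u(20)→15·(20−20)≡0=a; t(19)→15·(19−20)≡11=l; w(22)→15·(22−20)≡4=e (all mod 26).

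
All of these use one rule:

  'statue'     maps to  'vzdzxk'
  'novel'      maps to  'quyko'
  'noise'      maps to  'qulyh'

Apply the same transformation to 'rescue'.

Shifts by position in statue: pos 0: s→v (+3), pos 1: t→z (+6), pos 2: a→d (+3), pos 3: t→z (+6) — repeating every 2. A repeating key of period 2 is used — shifts +3, +6 over and over.
Applying it to rescue: r+3=u, e+6=k, s+3=v, c+6=i, u+3=x, e+6=k.

ukvixk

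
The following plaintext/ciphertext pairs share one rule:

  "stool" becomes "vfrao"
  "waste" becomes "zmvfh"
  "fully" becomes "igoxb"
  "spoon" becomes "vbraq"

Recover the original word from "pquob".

Shifts by position in stool: pos 0: s→v (+3), pos 1: t→f (+12), pos 2: o→r (+3), pos 3: o→a (+12) — repeating every 2. The shifts repeat in a cycle of length 2: positions 0,1,… shift by +3, +12, then the pattern repeats.
Reversing it on pquob: p−3=m, q−12=e, u−3=r, o−12=c, b−3=y.

mercy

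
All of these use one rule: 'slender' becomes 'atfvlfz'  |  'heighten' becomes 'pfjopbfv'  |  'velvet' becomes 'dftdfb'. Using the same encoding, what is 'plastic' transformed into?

xtbabjk

The shift depends on letter class: consonant s→a is +8, but vowel e→f is +1. Two shifts are in play — +1 for a/e/i/o/u, +8 for every other letter.
On plastic: p(cons)+8=x, l(cons)+8=t, a(vowel)+1=b, s(cons)+8=a, t(cons)+8=b, i(vowel)+1=j, c(cons)+8=k.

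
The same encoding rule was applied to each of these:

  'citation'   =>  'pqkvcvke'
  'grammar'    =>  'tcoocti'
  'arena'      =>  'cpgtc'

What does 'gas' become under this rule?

uci

The output letters match the input read backwards, each shifted +2: citation reversed is noitatic. Two steps: reverse the string, then apply a Caesar shift of +2.
For gas: reverse → sag; then shift: s+2=u, a+2=c, g+2=i.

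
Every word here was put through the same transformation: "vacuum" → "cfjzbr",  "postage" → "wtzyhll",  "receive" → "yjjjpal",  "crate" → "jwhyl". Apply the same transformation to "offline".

vkmqpsl

Shifts by position in vacuum: pos 0: v→c (+7), pos 1: a→f (+5), pos 2: c→j (+7), pos 3: u→z (+5) — repeating every 2. The shifts repeat in a cycle of length 2: positions 0,1,… shift by +7, +5, then the pattern repeats.
On offline: o+7=v, f+5=k, f+7=m, l+5=q, i+7=p, n+5=s, e+7=l.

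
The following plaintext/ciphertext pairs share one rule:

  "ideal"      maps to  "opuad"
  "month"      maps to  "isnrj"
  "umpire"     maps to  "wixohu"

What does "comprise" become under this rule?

ksixhomu

i(8)→o(14) and d(3)→p(15) fit y≡5x+0 (mod 26); the inverse of 5 mod 26 is 21. Each letter's alphabet position (a=0..z=25) is mapped through 5·x+0 mod 26 — an affine cipher.
For comprise: c(2)→5·2+0≡10=k; o(14)→5·14+0≡18=s; m(12)→5·12+0≡8=i; p(15)→5·15+0≡23=x; r(17)→5·17+0≡7=h; i(8)→5·8+0≡14=o; s(18)→5·18+0≡12=m; e(4)→5·4+0≡20=u (all mod 26).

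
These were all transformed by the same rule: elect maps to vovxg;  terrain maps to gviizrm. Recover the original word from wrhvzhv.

Each pair mirrors across the alphabet (e↔v, l↔o, e↔v): positions sum to 25. Letters are reflected about the middle of the alphabet (position → 25−position): Atbash.
Undoing it on wrhvzhv: w↔d, r↔i, h↔s, v↔e, z↔a, h↔s, v↔e.

disease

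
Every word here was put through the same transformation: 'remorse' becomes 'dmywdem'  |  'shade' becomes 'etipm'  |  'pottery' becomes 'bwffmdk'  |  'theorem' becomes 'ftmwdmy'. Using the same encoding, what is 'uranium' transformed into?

The shift depends on letter class: consonant r→d is +12, but vowel e→m is +8. Vowels shift forward by 8 and consonants shift forward by 12.
For uranium: u(vowel)+8=c, r(cons)+12=d, a(vowel)+8=i, n(cons)+12=z, i(vowel)+8=q, u(vowel)+8=c, m(cons)+12=y.

cdizqcy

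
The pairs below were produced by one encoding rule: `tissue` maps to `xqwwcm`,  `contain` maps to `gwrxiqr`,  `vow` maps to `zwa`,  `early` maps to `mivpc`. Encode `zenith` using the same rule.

The shift depends on letter class: consonant t→x is +4, but vowel i→q is +8. The rule splits by letter class: vowels +8, consonants +4.
For zenith: z(cons)+4=d, e(vowel)+8=m, n(cons)+4=r, i(vowel)+8=q, t(cons)+4=x, h(cons)+4=l.

dmrqxl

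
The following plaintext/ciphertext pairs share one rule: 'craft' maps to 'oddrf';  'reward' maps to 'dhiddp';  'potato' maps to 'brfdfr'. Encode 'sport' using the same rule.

ebrdf

The shift depends on letter class: consonant c→o is +12, but vowel a→d is +3. The rule splits by letter class: vowels +3, consonants +12.
Applying it to sport: s(cons)+12=e, p(cons)+12=b, o(vowel)+3=r, r(cons)+12=d, t(cons)+12=f.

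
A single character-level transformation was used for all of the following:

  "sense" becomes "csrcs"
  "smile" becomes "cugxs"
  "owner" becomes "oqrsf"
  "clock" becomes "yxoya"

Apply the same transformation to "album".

Each letter's alphabet position (a=0..z=25) is mapped through 23·x+4 mod 26 — an affine cipher.
For album: a(0)→23·0+4≡4=e; l(11)→23·11+4≡23=x; b(1)→23·1+4≡1=b; u(20)→23·20+4≡22=w; m(12)→23·12+4≡20=u (all mod 26).

exbwu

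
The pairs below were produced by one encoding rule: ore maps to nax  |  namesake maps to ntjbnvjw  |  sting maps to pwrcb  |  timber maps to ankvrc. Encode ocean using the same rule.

The output letters match the input read backwards, each shifted +9: ore reversed is ero. Read the word backwards and shift each letter +9.
For ocean: reverse → naeco; then shift: n+9=w, a+9=j, e+9=n, c+9=l, o+9=x.

wjnlx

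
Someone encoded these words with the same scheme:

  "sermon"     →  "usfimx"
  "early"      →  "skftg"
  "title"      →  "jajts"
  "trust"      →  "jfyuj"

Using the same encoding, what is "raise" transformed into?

fkaus

Each letter's alphabet position (a=0..z=25) is mapped through 15·x+10 mod 26 — an affine cipher.
For raise: r(17)→15·17+10≡5=f; a(0)→15·0+10≡10=k; i(8)→15·8+10≡0=a; s(18)→15·18+10≡20=u; e(4)→15·4+10≡18=s (all mod 26).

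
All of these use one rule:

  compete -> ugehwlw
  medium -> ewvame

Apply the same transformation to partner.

Compare letters: c→u is +18, o→g is +18, m→e is +18 — a constant shift. Each letter is shifted forward by 18 in the alphabet (a Caesar shift of +18).
For partner: p+18=h, a+18=s, r+18=j, t+18=l, n+18=f, e+18=w, r+18=j.

hsjlfwj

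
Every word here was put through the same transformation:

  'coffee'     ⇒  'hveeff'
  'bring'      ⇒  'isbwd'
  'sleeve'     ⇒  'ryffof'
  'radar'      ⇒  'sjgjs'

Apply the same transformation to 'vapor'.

ojuvs

c(2)→h(7) and o(14)→v(21) fit y≡25x+9 (mod 26); the inverse of 25 mod 26 is 25. Treating letters as 0–25, the rule is x ↦ 25x + 9 (mod 26).
On vapor: v(21)→25·21+9≡14=o; a(0)→25·0+9≡9=j; p(15)→25·15+9≡20=u; o(14)→25·14+9≡21=v; r(17)→25·17+9≡18=s (all mod 26).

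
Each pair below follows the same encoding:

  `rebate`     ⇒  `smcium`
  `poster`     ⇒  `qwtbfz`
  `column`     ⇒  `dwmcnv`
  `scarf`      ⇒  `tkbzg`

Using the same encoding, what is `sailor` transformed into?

Shifts by position in rebate: pos 0: r→s (+1), pos 1: e→m (+8), pos 2: b→c (+1), pos 3: a→i (+8) — repeating every 2. A repeating key of period 2 is used — shifts +1, +8 over and over.
For sailor: s+1=t, a+8=i, i+1=j, l+8=t, o+1=p, r+8=z.

tijtpz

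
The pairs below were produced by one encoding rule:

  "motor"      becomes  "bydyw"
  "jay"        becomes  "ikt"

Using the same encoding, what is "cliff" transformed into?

The output letters match the input read backwards, each shifted +10: motor reversed is rotom. Two steps: reverse the string, then apply a Caesar shift of +10.
For cliff: reverse → ffilc; then shift: f+10=p, f+10=p, i+10=s, l+10=v, c+10=m.

ppsvm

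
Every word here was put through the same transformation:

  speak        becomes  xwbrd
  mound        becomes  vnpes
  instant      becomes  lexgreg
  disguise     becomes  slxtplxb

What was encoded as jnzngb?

coyote

s(18)→x(23) and p(15)→w(22) fit y≡9x+17 (mod 26); the inverse of 9 mod 26 is 3. Each letter's alphabet position (a=0..z=25) is mapped through 9·x+17 mod 26 — an affine cipher.
Undoing it on jnzngb: j(9)→3·(9−17)≡2=c; n(13)→3·(13−17)≡14=o; z(25)→3·(25−17)≡24=y; n(13)→3·(13−17)≡14=o; g(6)→3·(6−17)≡19=t; b(1)→3·(1−17)≡4=e (all mod 26).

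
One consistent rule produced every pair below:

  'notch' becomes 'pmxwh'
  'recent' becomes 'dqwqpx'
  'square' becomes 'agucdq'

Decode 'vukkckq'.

luggage

n(13)→p(15) and o(14)→m(12) fit y≡23x+2 (mod 26); the inverse of 23 mod 26 is 17. Treating letters as 0–25, the rule is x ↦ 23x + 2 (mod 26).
Undoing it on vukkckq: v(21)→17·(21−2)≡11=l; u(20)→17·(20−2)≡20=u; k(10)→17·(10−2)≡6=g; k(10)→17·(10−2)≡6=g; c(2)→17·(2−2)≡0=a; k(10)→17·(10−2)≡6=g; q(16)→17·(16−2)≡4=e (all mod 26).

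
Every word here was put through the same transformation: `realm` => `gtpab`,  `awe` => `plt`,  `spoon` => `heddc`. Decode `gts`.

Every letter moves 15 places later in the alphabet, wrapping around z→a.
Undoing it on gts: g−15=r, t−15=e, s−15=d.

red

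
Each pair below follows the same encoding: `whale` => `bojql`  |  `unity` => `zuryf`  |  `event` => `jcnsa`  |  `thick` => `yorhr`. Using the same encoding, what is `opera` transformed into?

Shifts by position in whale: pos 0: w→b (+5), pos 1: h→o (+7), pos 2: a→j (+9), pos 3: l→q (+5), pos 4: e→l (+7) — repeating every 3. A repeating key of period 3 is used — shifts +5, +7, +9 over and over.
Applying it to opera: o+5=t, p+7=w, e+9=n, r+5=w, a+7=h.

twnwh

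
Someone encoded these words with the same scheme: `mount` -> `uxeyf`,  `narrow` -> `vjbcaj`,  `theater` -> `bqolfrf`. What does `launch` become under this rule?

Letter i (0-indexed) is shifted by i+8, so successive shifts are 8, 9, 10, ….
On launch: l+8=t, a+9=j, u+10=e, n+11=y, c+12=o, h+13=u.

tjeyou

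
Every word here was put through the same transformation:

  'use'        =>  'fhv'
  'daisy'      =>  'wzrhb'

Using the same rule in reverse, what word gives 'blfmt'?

young

Each pair mirrors across the alphabet (u↔f, s↔h, e↔v): positions sum to 25. This is the alphabet-reversal cipher (Atbash): a becomes z, b becomes y, etc.
Reversing it on blfmt: b↔y, l↔o, f↔u, m↔n, t↔g.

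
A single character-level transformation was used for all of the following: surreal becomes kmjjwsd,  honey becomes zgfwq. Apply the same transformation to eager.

wsywj

Compare letters: s→k is +18, u→m is +18, r→j is +18 — a constant shift. Every letter moves 18 places later in the alphabet, wrapping around z→a.
On eager: e+18=w, a+18=s, g+18=y, e+18=w, r+18=j.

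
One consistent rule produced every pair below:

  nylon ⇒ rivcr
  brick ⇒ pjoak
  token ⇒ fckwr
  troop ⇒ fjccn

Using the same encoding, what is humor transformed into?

dqgcj

n(13)→r(17) and y(24)→i(8) fit y≡11x+4 (mod 26); the inverse of 11 mod 26 is 19. Each letter's alphabet position (a=0..z=25) is mapped through 11·x+4 mod 26 — an affine cipher.
Applying it to humor: h(7)→11·7+4≡3=d; u(20)→11·20+4≡16=q; m(12)→11·12+4≡6=g; o(14)→11·14+4≡2=c; r(17)→11·17+4≡9=j (all mod 26).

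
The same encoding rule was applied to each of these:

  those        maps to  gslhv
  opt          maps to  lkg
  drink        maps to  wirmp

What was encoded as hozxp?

slack

Each pair mirrors across the alphabet (t↔g, h↔s, o↔l): positions sum to 25. Each letter is replaced by its mirror in the alphabet: a↔z, b↔y, c↔x, and so on (the Atbash cipher).
Undoing it on hozxp: h↔s, o↔l, z↔a, x↔c, p↔k.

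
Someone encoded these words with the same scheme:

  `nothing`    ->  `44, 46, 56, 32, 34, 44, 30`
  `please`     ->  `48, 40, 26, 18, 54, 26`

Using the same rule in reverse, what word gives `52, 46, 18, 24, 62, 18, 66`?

n(#14)→44 and o(#15)→46: differences scale by 2, so n = 2·pos + 16. With a=1..z=26, the number is 2·pos + 16.
Reversing it on 52, 46, 18, 24, 62, 18, 66: 52→(52−16)÷2=18=r, 46→(46−16)÷2=15=o, 18→(18−16)÷2=1=a, 24→(24−16)÷2=4=d, 62→(62−16)÷2=23=w, 18→(18−16)÷2=1=a, 66→(66−16)÷2=25=y.

roadway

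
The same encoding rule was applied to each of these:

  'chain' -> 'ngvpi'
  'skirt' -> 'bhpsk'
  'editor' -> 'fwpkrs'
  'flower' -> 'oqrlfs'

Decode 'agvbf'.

c(2)→n(13) and h(7)→g(6) fit y≡9x+21 (mod 26); the inverse of 9 mod 26 is 3. Treating letters as 0–25, the rule is x ↦ 9x + 21 (mod 26).
Undoing it on agvbf: a(0)→3·(0−21)≡15=p; g(6)→3·(6−21)≡7=h; v(21)→3·(21−21)≡0=a; b(1)→3·(1−21)≡18=s; f(5)→3·(5−21)≡4=e (all mod 26).

phase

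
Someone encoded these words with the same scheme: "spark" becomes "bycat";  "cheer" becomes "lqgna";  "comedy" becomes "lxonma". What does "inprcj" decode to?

Shifts by position in spark: pos 0: s→b (+9), pos 1: p→y (+9), pos 2: a→c (+2), pos 3: r→a (+9), pos 4: k→t (+9) — repeating every 3. The shifts repeat in a cycle of length 3: positions 0,1,… shift by +9, +9, +2, then the pattern repeats.
Reversing it on inprcj: i−9=z, n−9=e, p−2=n, r−9=i, c−9=t, j−2=h.

zenith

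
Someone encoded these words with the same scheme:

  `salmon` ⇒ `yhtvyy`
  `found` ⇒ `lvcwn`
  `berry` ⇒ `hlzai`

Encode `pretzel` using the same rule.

The shift increases by 1 at each position, starting from +6: 6, 7, 8, ….
Applying it to pretzel: p+6=v, r+7=y, e+8=m, t+9=c, z+10=j, e+11=p, l+12=x.

vymcjpx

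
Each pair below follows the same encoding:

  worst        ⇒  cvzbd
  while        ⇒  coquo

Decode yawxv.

stool

Each letter shifts forward by (position + 6), i.e. 6, 7, 8, … — the shift grows by one for each successive letter.
Reversing it on yawxv: y−6=s, a−7=t, w−8=o, x−9=o, v−10=l.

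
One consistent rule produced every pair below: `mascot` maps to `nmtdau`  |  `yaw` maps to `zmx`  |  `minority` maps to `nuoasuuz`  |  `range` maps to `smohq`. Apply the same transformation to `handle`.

imoemq

The shift depends on letter class: consonant m→n is +1, but vowel a→m is +12. Two shifts are in play — +12 for a/e/i/o/u, +1 for every other letter.
Applying it to handle: h(cons)+1=i, a(vowel)+12=m, n(cons)+1=o, d(cons)+1=e, l(cons)+1=m, e(vowel)+12=q.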